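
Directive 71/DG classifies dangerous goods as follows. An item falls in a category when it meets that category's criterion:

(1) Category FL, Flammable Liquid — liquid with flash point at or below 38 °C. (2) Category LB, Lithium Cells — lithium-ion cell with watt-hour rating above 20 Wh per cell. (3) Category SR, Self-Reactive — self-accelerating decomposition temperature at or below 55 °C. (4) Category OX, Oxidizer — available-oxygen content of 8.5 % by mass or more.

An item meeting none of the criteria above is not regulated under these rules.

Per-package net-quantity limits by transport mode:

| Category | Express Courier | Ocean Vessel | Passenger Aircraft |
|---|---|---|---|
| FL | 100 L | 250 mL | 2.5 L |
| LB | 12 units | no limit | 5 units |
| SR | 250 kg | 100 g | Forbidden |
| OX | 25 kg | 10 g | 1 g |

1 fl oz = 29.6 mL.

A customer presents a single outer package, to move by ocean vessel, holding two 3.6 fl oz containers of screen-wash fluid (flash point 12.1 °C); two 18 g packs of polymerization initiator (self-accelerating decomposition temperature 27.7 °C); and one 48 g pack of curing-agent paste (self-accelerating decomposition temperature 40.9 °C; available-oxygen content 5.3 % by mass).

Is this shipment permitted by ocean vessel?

Flash point 12.1 °C meets the Category FL criterion (Flammable Liquid), so the screen-wash fluid is Category FL.
Polymerization initiator: self-accelerating decomposition temperature 27.7 °C ≤ 55 °C → Category SR (Self-Reactive).
The curing-agent paste has self-accelerating decomposition temperature 40.9 °C, which is ≤ 55 °C, so it is Category SR (Self-Reactive).
Total Category SR: (two 18 g packs = 36 g) + 48 g = 84 g.
84 g ≤ 100 g (ocean vessel limit, Category SR) — within limit.
Category FL quantity: two 3.6 fl oz containers = 213.12 mL.
213.12 mL is within the ocean vessel limit of 250 mL for Category FL.
Every hazard category is within its ocean vessel limit and no segregation rule is violated.

Yes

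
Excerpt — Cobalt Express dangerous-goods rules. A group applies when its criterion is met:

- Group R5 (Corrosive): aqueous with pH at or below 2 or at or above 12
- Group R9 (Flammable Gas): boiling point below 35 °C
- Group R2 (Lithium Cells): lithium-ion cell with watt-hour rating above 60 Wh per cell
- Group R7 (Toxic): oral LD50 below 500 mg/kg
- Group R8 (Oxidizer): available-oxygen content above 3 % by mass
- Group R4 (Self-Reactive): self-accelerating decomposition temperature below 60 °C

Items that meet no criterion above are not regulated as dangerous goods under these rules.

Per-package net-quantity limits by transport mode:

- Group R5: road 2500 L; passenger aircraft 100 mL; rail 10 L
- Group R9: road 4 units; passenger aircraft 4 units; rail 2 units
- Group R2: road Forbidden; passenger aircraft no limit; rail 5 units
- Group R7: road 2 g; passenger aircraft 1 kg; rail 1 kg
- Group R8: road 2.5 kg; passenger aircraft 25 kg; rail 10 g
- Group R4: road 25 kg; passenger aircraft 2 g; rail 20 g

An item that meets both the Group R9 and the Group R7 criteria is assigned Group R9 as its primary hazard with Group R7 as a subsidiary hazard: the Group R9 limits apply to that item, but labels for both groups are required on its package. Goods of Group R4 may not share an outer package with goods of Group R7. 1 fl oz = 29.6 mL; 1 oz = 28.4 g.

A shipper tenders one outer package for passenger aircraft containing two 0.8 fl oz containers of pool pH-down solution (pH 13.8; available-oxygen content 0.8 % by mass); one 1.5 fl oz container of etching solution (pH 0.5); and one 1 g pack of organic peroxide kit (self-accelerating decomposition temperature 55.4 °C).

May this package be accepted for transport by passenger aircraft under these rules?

pH 13.8 meets the Group R5 criterion (Corrosive), so the pool pH-down solution is Group R5.
The etching solution has pH 0.5, which is ≤ 2, so it is Group R5 (Corrosive).
With self-accelerating decomposition temperature 55.4 °C (< 60 °C), the organic peroxide kit falls in Group R4.
Group R4 quantity: 1 g.
That is within the Group R4 passenger aircraft limit of 2 g.
Total Group R5: (two 0.8 fl oz containers = 47.36 mL) + (one 1.5 fl oz container = 44.4 mL) = 91.76 mL.
91.76 mL is within the passenger aircraft limit of 100 mL for Group R5.
The segregation rule (Group R4 with Group R7) does not apply to Group R4 with Group R5.
Every hazard group is within its passenger aircraft limit and no segregation rule is violated.

Yes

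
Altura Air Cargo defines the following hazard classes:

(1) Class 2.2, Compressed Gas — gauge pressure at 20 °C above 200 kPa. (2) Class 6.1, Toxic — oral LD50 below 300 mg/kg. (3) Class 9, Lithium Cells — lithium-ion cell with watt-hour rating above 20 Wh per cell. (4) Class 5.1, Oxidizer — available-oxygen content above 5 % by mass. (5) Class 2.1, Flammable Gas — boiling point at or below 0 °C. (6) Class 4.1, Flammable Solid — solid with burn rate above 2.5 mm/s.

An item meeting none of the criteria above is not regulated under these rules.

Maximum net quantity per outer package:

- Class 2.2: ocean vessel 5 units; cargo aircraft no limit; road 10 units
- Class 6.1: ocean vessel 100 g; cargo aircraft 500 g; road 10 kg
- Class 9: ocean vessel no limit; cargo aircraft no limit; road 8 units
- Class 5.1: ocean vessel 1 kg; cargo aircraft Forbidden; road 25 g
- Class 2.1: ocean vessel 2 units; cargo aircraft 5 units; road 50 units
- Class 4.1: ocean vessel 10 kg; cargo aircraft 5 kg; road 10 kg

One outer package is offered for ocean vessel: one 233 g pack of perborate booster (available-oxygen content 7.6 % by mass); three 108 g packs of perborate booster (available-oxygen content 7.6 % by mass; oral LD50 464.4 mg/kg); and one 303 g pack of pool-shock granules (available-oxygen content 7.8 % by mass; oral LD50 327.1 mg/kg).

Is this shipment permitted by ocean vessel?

The perborate booster has available-oxygen content 7.6 % by mass, which is > 5 % by mass, so it is Class 5.1 (Oxidizer).
With available-oxygen content 7.6 % by mass (> 5 % by mass), the perborate booster falls in Class 5.1.
With available-oxygen content 7.8 % by mass (> 5 % by mass), the pool-shock granules fall in Class 5.1.
Class 5.1 net quantity: 233 g + (three 108 g packs = 324 g) + 303 g = 860 g.
That is within the Class 5.1 ocean vessel limit of 1 kg.

Yes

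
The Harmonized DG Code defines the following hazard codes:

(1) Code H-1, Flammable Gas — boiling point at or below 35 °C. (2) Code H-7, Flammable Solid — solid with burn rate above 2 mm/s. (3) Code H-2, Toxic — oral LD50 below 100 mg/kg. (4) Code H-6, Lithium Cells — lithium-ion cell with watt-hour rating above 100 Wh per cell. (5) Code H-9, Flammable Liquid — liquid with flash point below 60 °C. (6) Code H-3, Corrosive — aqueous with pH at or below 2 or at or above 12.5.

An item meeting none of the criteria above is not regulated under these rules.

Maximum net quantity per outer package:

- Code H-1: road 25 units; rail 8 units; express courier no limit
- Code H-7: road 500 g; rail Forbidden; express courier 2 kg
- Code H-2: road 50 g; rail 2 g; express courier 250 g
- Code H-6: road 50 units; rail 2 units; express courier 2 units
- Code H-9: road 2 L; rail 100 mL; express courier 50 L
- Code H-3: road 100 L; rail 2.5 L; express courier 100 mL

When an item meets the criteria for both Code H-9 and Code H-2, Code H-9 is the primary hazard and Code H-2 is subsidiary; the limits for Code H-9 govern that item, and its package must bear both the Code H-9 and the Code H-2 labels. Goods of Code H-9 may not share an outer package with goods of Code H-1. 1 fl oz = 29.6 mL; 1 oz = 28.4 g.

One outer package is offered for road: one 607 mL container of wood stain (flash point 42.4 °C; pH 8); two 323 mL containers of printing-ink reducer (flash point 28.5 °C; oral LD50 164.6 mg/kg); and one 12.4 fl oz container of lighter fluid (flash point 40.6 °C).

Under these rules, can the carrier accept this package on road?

Yes

The wood stain has flash point 42.4 °C, which is < 60 °C, so it is Code H-9 (Flammable Liquid).
With flash point 28.5 °C (< 60 °C), the printing-ink reducer falls in Code H-9.
Lighter fluid: flash point 40.6 °C < 60 °C → Code H-9 (Flammable Liquid).
Total Code H-9: 607 mL + (two 323 mL containers = 646 mL) + (one 12.4 fl oz container = 367.04 mL) = 1620.04 mL.
That is within the Code H-9 road limit of 2 L.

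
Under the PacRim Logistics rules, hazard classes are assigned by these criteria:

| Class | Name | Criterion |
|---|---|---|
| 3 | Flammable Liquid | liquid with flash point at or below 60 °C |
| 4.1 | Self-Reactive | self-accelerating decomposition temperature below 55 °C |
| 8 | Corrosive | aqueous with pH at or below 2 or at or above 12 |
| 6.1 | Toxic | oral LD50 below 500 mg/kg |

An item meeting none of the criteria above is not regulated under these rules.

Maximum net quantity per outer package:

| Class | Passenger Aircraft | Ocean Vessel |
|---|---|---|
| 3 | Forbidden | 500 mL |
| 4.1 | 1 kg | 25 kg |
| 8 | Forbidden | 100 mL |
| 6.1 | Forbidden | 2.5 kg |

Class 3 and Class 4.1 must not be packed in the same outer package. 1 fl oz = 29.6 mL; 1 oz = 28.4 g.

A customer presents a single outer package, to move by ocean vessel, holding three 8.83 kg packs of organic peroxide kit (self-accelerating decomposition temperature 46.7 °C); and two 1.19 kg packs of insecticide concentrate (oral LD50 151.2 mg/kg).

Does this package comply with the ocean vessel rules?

With self-accelerating decomposition temperature 46.7 °C (< 55 °C), the organic peroxide kit falls in Class 4.1.
The insecticide concentrate has oral LD50 151.2 mg/kg, which is < 500 mg/kg, so it is Class 6.1 (Toxic).
Class 4.1 quantity: three 8.83 kg packs = 26.49 kg.
26.49 kg exceeds the ocean vessel limit of 25 kg for Class 4.1.
Class 6.1 quantity: two 1.19 kg packs = 2.38 kg.
That is within the Class 6.1 ocean vessel limit of 2.5 kg.
The segregation rule (Class 3 with Class 4.1) does not apply to Class 4.1 with Class 6.1.

No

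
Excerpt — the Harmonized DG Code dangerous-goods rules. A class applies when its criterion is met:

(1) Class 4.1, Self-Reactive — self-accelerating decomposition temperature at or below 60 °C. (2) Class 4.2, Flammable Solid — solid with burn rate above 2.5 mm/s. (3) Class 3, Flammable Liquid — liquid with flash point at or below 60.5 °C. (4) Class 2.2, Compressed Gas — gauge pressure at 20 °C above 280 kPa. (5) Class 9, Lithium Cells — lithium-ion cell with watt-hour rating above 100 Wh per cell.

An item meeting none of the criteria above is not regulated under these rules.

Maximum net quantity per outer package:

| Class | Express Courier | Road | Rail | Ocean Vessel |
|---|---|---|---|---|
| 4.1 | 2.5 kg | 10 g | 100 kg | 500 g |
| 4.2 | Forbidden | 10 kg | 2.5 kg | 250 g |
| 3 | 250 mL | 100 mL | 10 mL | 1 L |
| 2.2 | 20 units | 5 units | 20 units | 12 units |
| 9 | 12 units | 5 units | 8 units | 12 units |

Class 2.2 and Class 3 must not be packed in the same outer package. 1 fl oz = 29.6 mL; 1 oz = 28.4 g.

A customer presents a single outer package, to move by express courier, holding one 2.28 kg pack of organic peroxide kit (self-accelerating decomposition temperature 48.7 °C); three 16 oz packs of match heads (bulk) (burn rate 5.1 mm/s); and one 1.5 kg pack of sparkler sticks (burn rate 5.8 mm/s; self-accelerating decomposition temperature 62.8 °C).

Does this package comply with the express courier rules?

No

With self-accelerating decomposition temperature 48.7 °C (≤ 60 °C), the organic peroxide kit falls in Class 4.1.
The match heads (bulk) have burn rate 5.1 mm/s, which is > 2.5 mm/s, so they are Class 4.2 (Flammable Solid).
With burn rate 5.8 mm/s (> 2.5 mm/s), the sparkler sticks fall in Class 4.2.
Total Class 4.2: (three 16 oz packs = 1363.2 g) + 1.5 kg = 2863.2 g.
By express courier, Class 4.2 is Forbidden regardless of quantity.
Class 4.1 quantity: 2.28 kg.
2.28 kg ≤ 2.5 kg (express courier limit, Class 4.1) — within limit.
The segregation rule (Class 2.2 with Class 3) does not apply to Class 4.2 with Class 4.1.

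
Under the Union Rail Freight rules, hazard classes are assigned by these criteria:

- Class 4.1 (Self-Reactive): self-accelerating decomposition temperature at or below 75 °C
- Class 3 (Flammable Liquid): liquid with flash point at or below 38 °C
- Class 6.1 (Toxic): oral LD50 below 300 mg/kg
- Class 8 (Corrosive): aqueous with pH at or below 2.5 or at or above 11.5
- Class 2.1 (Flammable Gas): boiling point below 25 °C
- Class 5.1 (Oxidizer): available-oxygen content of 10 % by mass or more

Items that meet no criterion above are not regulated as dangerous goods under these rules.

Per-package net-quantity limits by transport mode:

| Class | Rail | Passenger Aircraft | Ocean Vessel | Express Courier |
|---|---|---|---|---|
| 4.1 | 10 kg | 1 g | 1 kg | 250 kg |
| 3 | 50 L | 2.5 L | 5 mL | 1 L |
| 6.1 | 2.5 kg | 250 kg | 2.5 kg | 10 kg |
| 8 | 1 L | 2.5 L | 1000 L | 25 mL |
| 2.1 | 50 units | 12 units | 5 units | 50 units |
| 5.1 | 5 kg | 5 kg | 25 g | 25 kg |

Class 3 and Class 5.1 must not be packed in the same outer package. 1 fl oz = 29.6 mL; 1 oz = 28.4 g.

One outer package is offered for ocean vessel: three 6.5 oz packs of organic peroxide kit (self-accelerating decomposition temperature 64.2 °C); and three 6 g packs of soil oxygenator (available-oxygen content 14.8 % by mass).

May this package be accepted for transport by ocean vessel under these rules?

Yes

Self-accelerating decomposition temperature 64.2 °C meets the Class 4.1 criterion (Self-Reactive), so the organic peroxide kit is Class 4.1.
Soil oxygenator: available-oxygen content 14.8 % by mass ≥ 10 % by mass → Class 5.1 (Oxidizer).
Class 4.1 quantity: three 6.5 oz packs = 553.8 g.
553.8 g is within the ocean vessel limit of 1 kg for Class 4.1.
Class 5.1 quantity: three 6 g packs = 18 g.
That is within the Class 5.1 ocean vessel limit of 25 g.
The segregation rule (Class 3 with Class 5.1) does not apply to Class 4.1 with Class 5.1.
Every hazard class is within its ocean vessel limit and no segregation rule is violated.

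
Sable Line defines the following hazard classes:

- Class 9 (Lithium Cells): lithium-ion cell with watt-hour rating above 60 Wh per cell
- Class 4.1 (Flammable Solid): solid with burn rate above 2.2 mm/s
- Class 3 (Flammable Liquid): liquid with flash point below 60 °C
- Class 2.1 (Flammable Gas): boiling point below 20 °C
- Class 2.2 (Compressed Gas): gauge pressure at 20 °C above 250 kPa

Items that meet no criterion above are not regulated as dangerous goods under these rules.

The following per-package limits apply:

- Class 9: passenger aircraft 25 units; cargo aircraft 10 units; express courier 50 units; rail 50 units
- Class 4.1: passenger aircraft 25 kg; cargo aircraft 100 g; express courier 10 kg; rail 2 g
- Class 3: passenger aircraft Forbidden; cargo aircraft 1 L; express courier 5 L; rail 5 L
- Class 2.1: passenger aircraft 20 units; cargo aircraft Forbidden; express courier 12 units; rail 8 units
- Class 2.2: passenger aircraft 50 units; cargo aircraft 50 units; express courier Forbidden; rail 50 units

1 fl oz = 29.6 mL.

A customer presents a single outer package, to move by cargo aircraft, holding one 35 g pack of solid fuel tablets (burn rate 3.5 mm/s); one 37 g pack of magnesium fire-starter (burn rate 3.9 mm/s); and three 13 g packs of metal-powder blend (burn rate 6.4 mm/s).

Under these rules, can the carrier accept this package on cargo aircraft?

Solid fuel tablets: burn rate 3.5 mm/s > 2.2 mm/s → Class 4.1 (Flammable Solid).
Burn rate 3.9 mm/s meets the Class 4.1 criterion (Flammable Solid), so the magnesium fire-starter is Class 4.1.
Metal-powder blend: burn rate 6.4 mm/s > 2.2 mm/s → Class 4.1 (Flammable Solid).
Total Class 4.1: 35 g + 37 g + (three 13 g packs = 39 g) = 111 g.
111 g > 100 g (cargo aircraft limit, Class 4.1) — over the limit.

No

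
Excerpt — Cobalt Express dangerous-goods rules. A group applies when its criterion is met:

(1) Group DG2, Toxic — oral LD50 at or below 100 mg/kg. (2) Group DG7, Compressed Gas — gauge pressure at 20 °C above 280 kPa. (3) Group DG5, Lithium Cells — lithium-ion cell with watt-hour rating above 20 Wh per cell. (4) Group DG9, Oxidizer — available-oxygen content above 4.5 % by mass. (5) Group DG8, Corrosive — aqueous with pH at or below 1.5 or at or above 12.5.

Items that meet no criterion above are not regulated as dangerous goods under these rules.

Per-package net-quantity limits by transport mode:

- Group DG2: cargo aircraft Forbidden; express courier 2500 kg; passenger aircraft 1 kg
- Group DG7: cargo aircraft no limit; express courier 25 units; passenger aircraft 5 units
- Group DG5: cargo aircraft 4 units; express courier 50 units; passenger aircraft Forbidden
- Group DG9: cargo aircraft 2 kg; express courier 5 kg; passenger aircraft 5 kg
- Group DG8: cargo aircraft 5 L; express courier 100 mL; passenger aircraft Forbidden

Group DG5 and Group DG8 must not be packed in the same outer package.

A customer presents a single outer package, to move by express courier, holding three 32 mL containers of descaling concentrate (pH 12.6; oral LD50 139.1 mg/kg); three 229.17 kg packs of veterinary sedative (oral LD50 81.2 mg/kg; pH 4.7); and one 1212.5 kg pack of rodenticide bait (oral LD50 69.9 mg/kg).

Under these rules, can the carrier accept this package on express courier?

Descaling concentrate: pH 12.6 ≥ 12.5 → Group DG8 (Corrosive).
Veterinary sedative: oral LD50 81.2 mg/kg ≤ 100 mg/kg → Group DG2 (Toxic).
Rodenticide bait: oral LD50 69.9 mg/kg ≤ 100 mg/kg → Group DG2 (Toxic).
Total Group DG2: (three 229.17 kg packs = 687.51 kg) + 1212.5 kg = 1900.01 kg.
1900.01 kg is within the express courier limit of 2500 kg for Group DG2.
Group DG8 quantity: three 32 mL containers = 96 mL.
That is within the Group DG8 express courier limit of 100 mL.
The segregation rule (Group DG5 with Group DG8) does not apply to Group DG2 with Group DG8.
Every hazard group is within its express courier limit and no segregation rule is violated.

Yes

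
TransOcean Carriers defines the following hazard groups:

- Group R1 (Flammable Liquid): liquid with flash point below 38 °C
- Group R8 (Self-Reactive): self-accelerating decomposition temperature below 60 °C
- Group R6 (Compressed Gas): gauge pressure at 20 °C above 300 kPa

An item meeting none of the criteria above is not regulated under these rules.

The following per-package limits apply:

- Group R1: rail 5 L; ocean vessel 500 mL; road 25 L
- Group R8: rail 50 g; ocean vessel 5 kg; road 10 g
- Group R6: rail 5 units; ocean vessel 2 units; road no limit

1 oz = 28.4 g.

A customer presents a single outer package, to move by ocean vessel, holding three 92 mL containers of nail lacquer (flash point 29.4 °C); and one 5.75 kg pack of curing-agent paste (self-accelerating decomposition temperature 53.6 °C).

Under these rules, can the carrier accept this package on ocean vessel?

No

The nail lacquer has flash point 29.4 °C, which is < 38 °C, so it is Group R1 (Flammable Liquid).
Self-accelerating decomposition temperature 53.6 °C meets the Group R8 criterion (Self-Reactive), so the curing-agent paste is Group R8.
Group R8 quantity: 5.75 kg.
That exceeds the Group R8 ocean vessel limit of 5 kg.
Group R1 quantity: three 92 mL containers = 276 mL.
276 mL is within the ocean vessel limit of 500 mL for Group R1.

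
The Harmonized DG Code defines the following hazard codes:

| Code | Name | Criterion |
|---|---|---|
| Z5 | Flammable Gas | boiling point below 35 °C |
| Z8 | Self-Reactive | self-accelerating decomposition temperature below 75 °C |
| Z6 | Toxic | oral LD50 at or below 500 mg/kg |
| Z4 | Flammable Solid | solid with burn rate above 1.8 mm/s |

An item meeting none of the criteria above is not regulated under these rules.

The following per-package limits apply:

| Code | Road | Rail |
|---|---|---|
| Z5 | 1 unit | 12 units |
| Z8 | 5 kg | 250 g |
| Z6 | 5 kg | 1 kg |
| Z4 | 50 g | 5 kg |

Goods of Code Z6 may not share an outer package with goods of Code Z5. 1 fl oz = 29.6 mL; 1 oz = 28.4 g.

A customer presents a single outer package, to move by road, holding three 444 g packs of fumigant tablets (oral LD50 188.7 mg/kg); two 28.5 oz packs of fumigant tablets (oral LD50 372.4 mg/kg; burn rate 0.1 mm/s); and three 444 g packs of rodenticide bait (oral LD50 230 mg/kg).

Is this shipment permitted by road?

Oral LD50 188.7 mg/kg meets the Code Z6 criterion (Toxic), so the fumigant tablets are Code Z6.
The fumigant tablets have oral LD50 372.4 mg/kg, which is ≤ 500 mg/kg, so they are Code Z6 (Toxic).
Oral LD50 230 mg/kg meets the Code Z6 criterion (Toxic), so the rodenticide bait is Code Z6.
Code Z6 net quantity: (three 444 g packs = 1.332 kg) + (two 28.5 oz packs = 1618.8 g) + (three 444 g packs = 1.332 kg) = 4282.8 g.
4282.8 g is within the road limit of 5 kg for Code Z6.

Yes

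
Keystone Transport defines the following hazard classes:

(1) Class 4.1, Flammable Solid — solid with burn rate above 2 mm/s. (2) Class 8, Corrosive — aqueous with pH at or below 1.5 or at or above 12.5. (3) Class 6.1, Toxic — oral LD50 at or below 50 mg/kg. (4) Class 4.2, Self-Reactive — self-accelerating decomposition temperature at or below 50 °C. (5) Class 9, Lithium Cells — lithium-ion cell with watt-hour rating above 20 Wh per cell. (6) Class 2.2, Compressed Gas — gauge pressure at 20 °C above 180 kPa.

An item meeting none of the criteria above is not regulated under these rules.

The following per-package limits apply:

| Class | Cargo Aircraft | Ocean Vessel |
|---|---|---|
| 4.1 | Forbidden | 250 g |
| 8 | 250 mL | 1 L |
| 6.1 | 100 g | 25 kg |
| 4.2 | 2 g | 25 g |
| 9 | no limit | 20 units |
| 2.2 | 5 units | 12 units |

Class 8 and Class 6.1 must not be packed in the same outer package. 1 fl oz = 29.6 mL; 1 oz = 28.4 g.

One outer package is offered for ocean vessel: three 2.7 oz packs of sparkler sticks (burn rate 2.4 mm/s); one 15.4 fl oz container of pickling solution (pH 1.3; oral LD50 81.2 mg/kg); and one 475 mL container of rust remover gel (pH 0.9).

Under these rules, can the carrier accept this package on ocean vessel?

Yes

The sparkler sticks have burn rate 2.4 mm/s, which is > 2 mm/s, so they are Class 4.1 (Flammable Solid).
Pickling solution: pH 1.3 ≤ 1.5 → Class 8 (Corrosive).
pH 0.9 meets the Class 8 criterion (Corrosive), so the rust remover gel is Class 8.
Class 8 net quantity: (one 15.4 fl oz container = 455.84 mL) + 475 mL = 930.84 mL.
930.84 mL is within the ocean vessel limit of 1 L for Class 8.
Class 4.1 quantity: three 2.7 oz packs = 230.04 g.
230.04 g ≤ 250 g (ocean vessel limit, Class 4.1) — within limit.
The segregation rule (Class 8 with Class 6.1) does not apply to Class 8 with Class 4.1.
Every hazard class is within its ocean vessel limit and no segregation rule is violated.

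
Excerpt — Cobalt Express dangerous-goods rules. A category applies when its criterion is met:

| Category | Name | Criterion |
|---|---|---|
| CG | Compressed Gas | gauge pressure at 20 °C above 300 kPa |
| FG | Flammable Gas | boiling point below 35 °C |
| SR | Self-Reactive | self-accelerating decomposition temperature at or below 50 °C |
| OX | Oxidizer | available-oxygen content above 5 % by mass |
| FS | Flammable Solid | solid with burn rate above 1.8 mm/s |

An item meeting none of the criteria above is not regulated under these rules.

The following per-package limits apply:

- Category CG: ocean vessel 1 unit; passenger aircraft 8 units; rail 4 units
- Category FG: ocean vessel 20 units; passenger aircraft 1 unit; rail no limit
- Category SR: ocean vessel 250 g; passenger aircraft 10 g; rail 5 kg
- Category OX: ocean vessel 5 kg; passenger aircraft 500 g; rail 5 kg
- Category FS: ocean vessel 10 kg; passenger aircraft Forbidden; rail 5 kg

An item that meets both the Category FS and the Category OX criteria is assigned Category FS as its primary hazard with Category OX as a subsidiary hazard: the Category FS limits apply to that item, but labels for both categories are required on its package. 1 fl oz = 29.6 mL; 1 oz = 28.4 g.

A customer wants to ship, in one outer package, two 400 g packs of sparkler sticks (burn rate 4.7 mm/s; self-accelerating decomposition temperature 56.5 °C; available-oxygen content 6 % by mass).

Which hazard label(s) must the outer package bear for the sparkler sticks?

Category FS and OX

Burn rate 4.7 mm/s meets the Category FS criterion (Flammable Solid), so the sparkler sticks are Category FS.
Available-oxygen content 6 % by mass meets the Category OX criterion (Oxidizer), so the sparkler sticks are Category OX.
By the precedence rule Category FS is primary and Category OX is subsidiary, and that rule requires both labels on the package.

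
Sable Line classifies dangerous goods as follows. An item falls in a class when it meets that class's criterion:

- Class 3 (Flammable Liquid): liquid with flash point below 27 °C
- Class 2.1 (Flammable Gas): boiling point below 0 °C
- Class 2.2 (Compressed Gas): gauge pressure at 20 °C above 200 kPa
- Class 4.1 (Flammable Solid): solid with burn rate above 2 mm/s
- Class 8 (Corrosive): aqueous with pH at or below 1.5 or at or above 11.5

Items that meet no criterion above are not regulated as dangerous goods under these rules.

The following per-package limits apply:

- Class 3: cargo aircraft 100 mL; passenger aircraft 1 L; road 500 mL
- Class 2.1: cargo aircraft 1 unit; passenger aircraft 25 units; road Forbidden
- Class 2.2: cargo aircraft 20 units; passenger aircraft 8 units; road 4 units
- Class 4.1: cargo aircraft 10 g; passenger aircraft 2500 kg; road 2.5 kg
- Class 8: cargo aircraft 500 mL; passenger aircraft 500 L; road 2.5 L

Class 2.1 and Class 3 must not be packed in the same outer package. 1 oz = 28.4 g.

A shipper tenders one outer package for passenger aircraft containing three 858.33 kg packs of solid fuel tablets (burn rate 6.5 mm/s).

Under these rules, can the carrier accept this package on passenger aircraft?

No

The solid fuel tablets have burn rate 6.5 mm/s, which is > 2 mm/s, so they are Class 4.1 (Flammable Solid).
Class 4.1 quantity: three 858.33 kg packs = 2574.99 kg.
That exceeds the Class 4.1 passenger aircraft limit of 2500 kg.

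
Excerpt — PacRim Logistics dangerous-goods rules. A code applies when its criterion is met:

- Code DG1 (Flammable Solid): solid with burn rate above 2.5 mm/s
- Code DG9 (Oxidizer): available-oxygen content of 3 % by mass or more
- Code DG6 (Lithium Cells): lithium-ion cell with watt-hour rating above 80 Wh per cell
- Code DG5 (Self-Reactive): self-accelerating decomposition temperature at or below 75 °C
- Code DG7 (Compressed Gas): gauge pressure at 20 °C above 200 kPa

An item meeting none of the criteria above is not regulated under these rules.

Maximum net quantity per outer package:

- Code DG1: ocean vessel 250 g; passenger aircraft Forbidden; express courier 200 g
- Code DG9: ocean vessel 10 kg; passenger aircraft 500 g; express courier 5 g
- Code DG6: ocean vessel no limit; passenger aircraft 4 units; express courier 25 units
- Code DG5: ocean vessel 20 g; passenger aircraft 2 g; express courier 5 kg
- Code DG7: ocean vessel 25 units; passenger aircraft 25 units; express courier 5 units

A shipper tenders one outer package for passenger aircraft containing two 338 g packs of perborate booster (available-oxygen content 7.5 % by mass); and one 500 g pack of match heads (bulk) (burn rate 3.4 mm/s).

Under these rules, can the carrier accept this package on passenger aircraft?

The perborate booster has available-oxygen content 7.5 % by mass, which is ≥ 3 % by mass, so it is Code DG9 (Oxidizer).
Burn rate 3.4 mm/s meets the Code DG1 criterion (Flammable Solid), so the match heads (bulk) are Code DG1.
Code DG1 quantity: 500 g.
By passenger aircraft, Code DG1 is Forbidden regardless of quantity.
Code DG9 quantity: two 338 g packs = 676 g.
That exceeds the Code DG9 passenger aircraft limit of 500 g.

No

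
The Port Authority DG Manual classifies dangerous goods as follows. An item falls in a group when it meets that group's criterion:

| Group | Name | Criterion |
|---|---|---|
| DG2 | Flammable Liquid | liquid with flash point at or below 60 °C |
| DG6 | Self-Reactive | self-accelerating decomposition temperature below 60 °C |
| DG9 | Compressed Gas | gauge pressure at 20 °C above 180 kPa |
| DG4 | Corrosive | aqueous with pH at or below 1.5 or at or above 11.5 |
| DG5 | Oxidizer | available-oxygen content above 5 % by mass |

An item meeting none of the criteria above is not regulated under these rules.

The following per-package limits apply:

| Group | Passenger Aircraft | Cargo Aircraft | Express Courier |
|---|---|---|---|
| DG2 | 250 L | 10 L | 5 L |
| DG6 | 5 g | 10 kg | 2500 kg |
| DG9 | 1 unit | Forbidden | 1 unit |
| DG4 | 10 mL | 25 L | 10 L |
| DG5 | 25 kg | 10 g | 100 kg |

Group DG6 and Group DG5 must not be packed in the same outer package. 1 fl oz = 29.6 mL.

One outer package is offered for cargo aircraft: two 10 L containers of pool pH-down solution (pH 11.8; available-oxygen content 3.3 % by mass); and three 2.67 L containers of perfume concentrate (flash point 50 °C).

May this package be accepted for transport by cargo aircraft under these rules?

Pool pH-down solution: pH 11.8 ≥ 11.5 → Group DG4 (Corrosive).
Perfume concentrate: flash point 50 °C ≤ 60 °C → Group DG2 (Flammable Liquid).
Group DG2 quantity: three 2.67 L containers = 8.01 L.
That is within the Group DG2 cargo aircraft limit of 10 L.
Group DG4 quantity: two 10 L containers = 20 L.
20 L ≤ 25 L (cargo aircraft limit, Group DG4) — within limit.
The segregation rule (Group DG6 with Group DG5) does not apply to Group DG2 with Group DG4.
Every hazard group is within its cargo aircraft limit and no segregation rule is violated.

Yes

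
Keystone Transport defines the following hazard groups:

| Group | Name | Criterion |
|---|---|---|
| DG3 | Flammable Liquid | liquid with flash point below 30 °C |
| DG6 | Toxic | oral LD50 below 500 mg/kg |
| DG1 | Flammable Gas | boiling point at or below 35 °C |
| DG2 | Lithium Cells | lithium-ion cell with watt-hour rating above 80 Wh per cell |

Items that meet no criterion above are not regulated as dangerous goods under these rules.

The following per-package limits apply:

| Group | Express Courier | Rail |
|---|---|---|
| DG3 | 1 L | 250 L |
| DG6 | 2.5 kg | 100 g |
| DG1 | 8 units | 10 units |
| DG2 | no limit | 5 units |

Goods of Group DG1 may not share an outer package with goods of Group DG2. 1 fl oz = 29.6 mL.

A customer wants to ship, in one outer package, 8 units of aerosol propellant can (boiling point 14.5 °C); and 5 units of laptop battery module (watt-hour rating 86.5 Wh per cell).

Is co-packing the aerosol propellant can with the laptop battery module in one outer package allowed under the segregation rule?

No

Aerosol propellant can: boiling point 14.5 °C ≤ 35 °C → Group DG1 (Flammable Gas).
Laptop battery module: watt-hour rating 86.5 Wh per cell > 80 Wh per cell → Group DG2 (Lithium Cells).
Group DG1 and Group DG2 may not share an outer package.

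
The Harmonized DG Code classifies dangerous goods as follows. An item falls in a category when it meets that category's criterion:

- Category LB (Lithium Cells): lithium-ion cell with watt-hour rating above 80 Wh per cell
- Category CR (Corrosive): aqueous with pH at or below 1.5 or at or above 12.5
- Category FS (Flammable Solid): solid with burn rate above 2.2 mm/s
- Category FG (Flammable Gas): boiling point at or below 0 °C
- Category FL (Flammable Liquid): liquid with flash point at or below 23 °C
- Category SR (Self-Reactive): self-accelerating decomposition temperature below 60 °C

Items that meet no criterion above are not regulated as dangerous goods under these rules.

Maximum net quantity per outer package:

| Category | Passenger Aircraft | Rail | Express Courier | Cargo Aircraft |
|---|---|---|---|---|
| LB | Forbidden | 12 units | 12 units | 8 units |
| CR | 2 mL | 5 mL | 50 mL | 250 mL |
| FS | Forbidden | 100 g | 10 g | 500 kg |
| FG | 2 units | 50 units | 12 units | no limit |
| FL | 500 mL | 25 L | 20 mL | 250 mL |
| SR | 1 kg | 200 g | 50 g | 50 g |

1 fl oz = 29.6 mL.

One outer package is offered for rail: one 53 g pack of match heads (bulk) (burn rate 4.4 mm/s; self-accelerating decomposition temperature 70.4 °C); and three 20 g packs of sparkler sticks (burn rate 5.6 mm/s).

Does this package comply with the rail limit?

No

Burn rate 4.4 mm/s meets the Category FS criterion (Flammable Solid), so the match heads (bulk) are Category FS.
The sparkler sticks have burn rate 5.6 mm/s, which is > 2.2 mm/s, so they are Category FS (Flammable Solid).
Category FS net quantity: 53 g + (three 20 g packs = 60 g) = 113 g.
That exceeds the Category FS rail limit of 100 g.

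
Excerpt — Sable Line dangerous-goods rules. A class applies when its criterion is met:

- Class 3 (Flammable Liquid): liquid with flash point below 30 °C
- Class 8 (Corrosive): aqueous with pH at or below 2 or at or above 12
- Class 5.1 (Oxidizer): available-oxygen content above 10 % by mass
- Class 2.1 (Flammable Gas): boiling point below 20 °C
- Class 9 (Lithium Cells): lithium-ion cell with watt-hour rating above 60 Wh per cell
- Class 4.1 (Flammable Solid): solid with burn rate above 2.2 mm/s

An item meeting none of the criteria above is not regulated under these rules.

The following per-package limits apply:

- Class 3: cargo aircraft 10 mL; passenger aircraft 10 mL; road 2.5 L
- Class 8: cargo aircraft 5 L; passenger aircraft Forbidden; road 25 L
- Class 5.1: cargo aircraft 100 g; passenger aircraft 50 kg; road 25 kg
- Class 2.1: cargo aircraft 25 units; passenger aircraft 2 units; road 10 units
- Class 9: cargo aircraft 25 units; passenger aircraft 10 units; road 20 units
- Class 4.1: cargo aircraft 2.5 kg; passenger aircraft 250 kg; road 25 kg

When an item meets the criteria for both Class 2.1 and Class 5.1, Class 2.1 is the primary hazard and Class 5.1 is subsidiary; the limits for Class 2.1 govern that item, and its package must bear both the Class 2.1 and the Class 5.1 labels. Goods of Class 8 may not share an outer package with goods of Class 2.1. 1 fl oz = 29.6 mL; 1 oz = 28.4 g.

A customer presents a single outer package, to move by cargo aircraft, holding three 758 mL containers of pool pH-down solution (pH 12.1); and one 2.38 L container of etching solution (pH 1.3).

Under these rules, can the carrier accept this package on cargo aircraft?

Yes

With pH 12.1 (≥ 12), the pool pH-down solution falls in Class 8.
With pH 1.3 (≤ 2), the etching solution falls in Class 8.
Total Class 8: (three 758 mL containers = 2.274 L) + 2.38 L = 4.654 L.
4.654 L ≤ 5 L (cargo aircraft limit, Class 8) — within limit.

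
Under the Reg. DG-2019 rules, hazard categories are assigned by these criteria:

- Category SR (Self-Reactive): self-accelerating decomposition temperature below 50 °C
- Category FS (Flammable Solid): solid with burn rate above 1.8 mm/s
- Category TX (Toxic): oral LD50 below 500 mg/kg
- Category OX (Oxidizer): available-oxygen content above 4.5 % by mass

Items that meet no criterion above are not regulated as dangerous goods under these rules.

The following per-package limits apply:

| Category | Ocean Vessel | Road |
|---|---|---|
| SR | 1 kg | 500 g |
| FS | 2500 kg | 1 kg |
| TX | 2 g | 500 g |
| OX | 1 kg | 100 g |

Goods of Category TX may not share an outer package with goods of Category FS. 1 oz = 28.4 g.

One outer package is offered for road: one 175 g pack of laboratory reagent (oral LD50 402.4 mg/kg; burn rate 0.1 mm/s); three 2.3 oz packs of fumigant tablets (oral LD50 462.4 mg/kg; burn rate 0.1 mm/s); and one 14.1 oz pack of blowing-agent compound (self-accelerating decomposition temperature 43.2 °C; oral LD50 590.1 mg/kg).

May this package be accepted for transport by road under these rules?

Yes

With oral LD50 402.4 mg/kg (< 500 mg/kg), the laboratory reagent falls in Category TX.
Fumigant tablets: oral LD50 462.4 mg/kg < 500 mg/kg → Category TX (Toxic).
The blowing-agent compound has self-accelerating decomposition temperature 43.2 °C, which is < 50 °C, so it is Category SR (Self-Reactive).
Category TX net quantity: 175 g + (three 2.3 oz packs = 195.96 g) = 370.96 g.
That is within the Category TX road limit of 500 g.
Category SR quantity: one 14.1 oz pack = 400.44 g.
400.44 g ≤ 500 g (road limit, Category SR) — within limit.
The segregation rule (Category TX with Category FS) does not apply to Category TX with Category SR.
Every hazard category is within its road limit and no segregation rule is violated.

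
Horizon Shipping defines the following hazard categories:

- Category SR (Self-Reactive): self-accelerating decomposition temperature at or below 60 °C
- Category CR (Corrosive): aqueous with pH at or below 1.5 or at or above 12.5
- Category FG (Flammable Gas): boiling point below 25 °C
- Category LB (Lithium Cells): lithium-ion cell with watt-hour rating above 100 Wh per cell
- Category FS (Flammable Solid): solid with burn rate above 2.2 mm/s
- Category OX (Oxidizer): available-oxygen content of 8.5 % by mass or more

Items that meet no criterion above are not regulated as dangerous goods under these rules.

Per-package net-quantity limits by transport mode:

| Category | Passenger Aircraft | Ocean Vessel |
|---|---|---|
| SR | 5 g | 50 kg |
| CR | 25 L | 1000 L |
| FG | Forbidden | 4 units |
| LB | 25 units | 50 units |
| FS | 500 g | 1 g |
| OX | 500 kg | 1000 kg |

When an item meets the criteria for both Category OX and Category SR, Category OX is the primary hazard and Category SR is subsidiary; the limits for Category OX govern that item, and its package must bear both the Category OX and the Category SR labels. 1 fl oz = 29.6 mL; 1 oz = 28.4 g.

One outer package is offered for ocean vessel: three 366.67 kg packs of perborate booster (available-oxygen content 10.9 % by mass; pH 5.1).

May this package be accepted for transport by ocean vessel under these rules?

No

Perborate booster: available-oxygen content 10.9 % by mass ≥ 8.5 % by mass → Category OX (Oxidizer).
Category OX quantity: three 366.67 kg packs = 1100.01 kg.
1100.01 kg > 1000 kg (ocean vessel limit, Category OX) — over the limit.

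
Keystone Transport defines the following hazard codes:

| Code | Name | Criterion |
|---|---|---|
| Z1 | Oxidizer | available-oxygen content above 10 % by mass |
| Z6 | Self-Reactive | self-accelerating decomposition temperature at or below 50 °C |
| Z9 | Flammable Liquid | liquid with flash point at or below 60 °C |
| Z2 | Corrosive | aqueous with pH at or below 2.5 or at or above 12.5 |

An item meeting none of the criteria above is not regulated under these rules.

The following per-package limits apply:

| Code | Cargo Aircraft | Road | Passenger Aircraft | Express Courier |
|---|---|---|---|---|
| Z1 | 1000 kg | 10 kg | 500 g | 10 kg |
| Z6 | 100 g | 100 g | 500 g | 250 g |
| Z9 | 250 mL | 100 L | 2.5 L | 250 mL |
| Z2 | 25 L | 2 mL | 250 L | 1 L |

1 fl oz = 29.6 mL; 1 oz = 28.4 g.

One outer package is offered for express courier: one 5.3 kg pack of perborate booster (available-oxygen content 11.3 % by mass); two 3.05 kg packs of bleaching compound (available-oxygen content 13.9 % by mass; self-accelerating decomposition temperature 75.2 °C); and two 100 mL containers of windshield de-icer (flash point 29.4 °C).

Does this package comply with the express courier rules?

Available-oxygen content 11.3 % by mass meets the Code Z1 criterion (Oxidizer), so the perborate booster is Code Z1.
Available-oxygen content 13.9 % by mass meets the Code Z1 criterion (Oxidizer), so the bleaching compound is Code Z1.
The windshield de-icer has flash point 29.4 °C, which is ≤ 60 °C, so it is Code Z9 (Flammable Liquid).
Code Z1 net quantity: 5.3 kg + (two 3.05 kg packs = 6.1 kg) = 11.4 kg.
That exceeds the Code Z1 express courier limit of 10 kg.
Code Z9 quantity: two 100 mL containers = 200 mL.
200 mL is within the express courier limit of 250 mL for Code Z9.

No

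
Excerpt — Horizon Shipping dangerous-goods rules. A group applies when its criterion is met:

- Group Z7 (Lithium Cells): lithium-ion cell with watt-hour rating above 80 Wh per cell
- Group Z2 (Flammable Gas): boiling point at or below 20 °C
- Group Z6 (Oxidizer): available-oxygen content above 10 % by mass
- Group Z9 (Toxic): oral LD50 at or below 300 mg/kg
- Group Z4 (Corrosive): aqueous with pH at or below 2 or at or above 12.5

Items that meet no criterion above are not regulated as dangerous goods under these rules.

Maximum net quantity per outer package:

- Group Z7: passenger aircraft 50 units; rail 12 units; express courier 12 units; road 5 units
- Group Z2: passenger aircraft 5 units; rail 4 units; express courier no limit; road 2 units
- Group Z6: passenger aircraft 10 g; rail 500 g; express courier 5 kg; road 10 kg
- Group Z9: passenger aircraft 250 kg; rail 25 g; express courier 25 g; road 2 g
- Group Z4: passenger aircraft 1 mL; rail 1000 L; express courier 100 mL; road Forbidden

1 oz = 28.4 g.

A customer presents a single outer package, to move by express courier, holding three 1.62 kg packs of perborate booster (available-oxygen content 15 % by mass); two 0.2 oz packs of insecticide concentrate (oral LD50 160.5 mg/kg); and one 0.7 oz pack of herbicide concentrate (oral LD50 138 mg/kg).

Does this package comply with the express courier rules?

Perborate booster: available-oxygen content 15 % by mass > 10 % by mass → Group Z6 (Oxidizer).
Insecticide concentrate: oral LD50 160.5 mg/kg ≤ 300 mg/kg → Group Z9 (Toxic).
Oral LD50 138 mg/kg meets the Group Z9 criterion (Toxic), so the herbicide concentrate is Group Z9.
Group Z9 net quantity: (two 0.2 oz packs = 11.36 g) + (one 0.7 oz pack = 19.88 g) = 31.24 g.
That exceeds the Group Z9 express courier limit of 25 g.
Group Z6 quantity: three 1.62 kg packs = 4.86 kg.
4.86 kg ≤ 5 kg (express courier limit, Group Z6) — within limit.

No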